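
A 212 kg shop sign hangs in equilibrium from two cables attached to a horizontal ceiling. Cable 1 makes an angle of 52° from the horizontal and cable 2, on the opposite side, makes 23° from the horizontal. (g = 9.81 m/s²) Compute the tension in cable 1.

T_1 ≈ 1980 N

Weight W = 212 × 9.81 = 2080 N acts straight down.
Horizontal: T_1 cos 52° = T_2 cos 23°  →  T_2 = 0.6688 T_1.
Vertical: T_1 sin 52° + T_2 sin 23° = 2080.
Substituting the horizontal relation into the vertical equation gives 1.049 T_1 = 2080, so T_1 = 1982 N.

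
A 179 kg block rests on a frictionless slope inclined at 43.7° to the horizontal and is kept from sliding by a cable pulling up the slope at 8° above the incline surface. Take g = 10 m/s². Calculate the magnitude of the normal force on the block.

Take axes along and perpendicular to the incline. Weight components: W sin 43.7° = 1237 N down-slope, W cos 43.7° = 1294 N into the surface.
Along incline: T cos 8° = W sin 43.7° → T = 1249 N.
Perpendicular: N = W cos 43.7° − T sin 8° = 1120 N.

N ≈ 1120 N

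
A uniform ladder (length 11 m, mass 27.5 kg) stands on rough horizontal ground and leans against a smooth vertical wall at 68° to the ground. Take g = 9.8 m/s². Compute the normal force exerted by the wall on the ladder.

Torques about the foot: N_wall · 11 sin 68° = 27.5×9.8×5.5 cos 68° → N_wall = 54.443 N.

N_wall ≈ 54.4 N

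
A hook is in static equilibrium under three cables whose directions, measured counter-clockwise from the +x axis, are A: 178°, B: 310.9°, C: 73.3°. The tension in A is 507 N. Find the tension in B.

T_B ≈ 581 N

Resolve: ΣF_x = 507 cos 178° + T_B cos 310.9° + T_C cos 73.3° = 0.
        ΣF_y = 507 sin 178° + T_B sin 310.9° + T_C sin 73.3° = 0.
The known terms sum to (-506.7, 17.69) N, so 0.6547 T_B + 0.2874 T_C = 506.7 and -0.7559 T_B + 0.9578 T_C = -17.69.
Solving simultaneously: T_B = 580.8 N, T_C = 439.9 N.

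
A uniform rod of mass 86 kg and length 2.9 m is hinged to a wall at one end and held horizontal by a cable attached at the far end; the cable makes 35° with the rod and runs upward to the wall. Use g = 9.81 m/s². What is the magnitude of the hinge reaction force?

Take torques about the hinge: T sin 35° · 2.9 = 86×9.81×1.45 = 1223.3 N·m.
So T = 1223.3 / (0.5736 × 2.9) = 735.44 N.
ΣF_x = 0: H_x = T cos 35° = 602.44 N.
ΣF_y = 0: H_y = (86×9.81) − T sin 35° = 843.66 − 421.83 = 421.83 N.
|H| = √(H_x² + H_y²) = √((602.44)² + (421.83)²) = 735.44 N.

|H| ≈ 735 N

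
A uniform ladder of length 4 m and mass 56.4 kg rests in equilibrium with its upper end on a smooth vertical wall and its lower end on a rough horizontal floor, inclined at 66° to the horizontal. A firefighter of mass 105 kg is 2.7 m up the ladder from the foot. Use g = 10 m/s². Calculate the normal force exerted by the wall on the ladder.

Torques about the foot: N_wall · 4 sin 66° = 56.4×10×2 cos 66° + 105×10×2.7 cos 66° → N_wall = 441.11 N.

N_wall ≈ 441 N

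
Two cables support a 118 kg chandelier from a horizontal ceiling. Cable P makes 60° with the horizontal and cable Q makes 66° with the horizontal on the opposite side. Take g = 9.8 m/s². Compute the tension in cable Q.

Weight W = 118 × 9.8 = 1156 N acts straight down.
Horizontal: T_P cos 60° = T_Q cos 66°  →  T_P = 0.8135 T_Q.
Vertical: T_P sin 60° + T_Q sin 66° = 1156.
Substituting the horizontal relation into the vertical equation gives 1.618 T_Q = 1156, so T_Q = 714.7 N.

T_Q ≈ 715 N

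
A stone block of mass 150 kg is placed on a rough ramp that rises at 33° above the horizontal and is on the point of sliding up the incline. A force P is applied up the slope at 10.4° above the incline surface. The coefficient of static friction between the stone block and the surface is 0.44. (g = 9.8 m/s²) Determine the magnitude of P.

P ≈ 1260 N

On the verge of sliding up the incline, friction equals μN and acts down the slope.
Perpendicular: N + P sin 10.4° = W cos 33° = 1233 N.
Along incline: P cos 10.4° = W sin 33° + μN  with W sin 33° = 800.6 N.
Solving the pair for P and N: P = 1263 N, N = 1005 N (and f = μN = 442.1 N).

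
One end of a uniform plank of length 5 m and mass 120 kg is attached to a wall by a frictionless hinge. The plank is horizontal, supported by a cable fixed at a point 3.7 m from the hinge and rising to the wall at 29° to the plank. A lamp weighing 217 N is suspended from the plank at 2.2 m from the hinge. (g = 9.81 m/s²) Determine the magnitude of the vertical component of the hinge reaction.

Take torques about the hinge: T sin 29° · 3.7 = 120×9.81×2.5 + 217×2.2 = 3420.4 N·m.
So T = 3420.4 / (0.4848 × 3.7) = 1906.8 N.
ΣF_y = 0: H_y = (120×9.81 + 217) − T sin 29° = 1394.2 − 924.43 = 469.77 N.

|H_y| ≈ 470 N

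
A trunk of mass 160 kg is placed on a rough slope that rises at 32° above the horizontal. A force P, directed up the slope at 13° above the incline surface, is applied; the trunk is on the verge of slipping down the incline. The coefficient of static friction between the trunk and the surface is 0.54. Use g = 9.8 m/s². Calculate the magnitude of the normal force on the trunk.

N ≈ 1300 N

On the verge of sliding down the incline, friction equals μN and acts up the slope.
Perpendicular: N + P sin 13° = W cos 32° = 1330 N.
Along incline: P cos 13° + μN = W sin 32° with W sin 32° = 830.9 N.
Solving the pair for P and N: P = 132.3 N, N = 1300 N (and f = μN = 702 N).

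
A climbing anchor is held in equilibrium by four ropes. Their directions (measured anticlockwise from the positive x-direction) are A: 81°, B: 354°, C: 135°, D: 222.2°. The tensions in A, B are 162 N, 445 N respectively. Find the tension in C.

T_C ≈ 231 N

Resolve: ΣF_x = 162 cos 81° + 445 cos 354° + T_C cos 135° + T_D cos 222.2° = 0.
        ΣF_y = 162 sin 81° + 445 sin 354° + T_C sin 135° + T_D sin 222.2° = 0.
The known terms sum to (467.9, 113.5) N, so -0.7071 T_C − 0.7408 T_D = -467.9 and 0.7071 T_C − 0.6717 T_D = -113.5.
Solving simultaneously: T_C = 230.5 N, T_D = 411.6 N.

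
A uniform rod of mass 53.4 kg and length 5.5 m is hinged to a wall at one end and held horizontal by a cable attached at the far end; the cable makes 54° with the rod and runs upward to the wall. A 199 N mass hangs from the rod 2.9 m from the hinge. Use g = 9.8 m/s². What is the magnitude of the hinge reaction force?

Take torques about the hinge: T sin 54° · 5.5 = 53.4×9.8×2.75 + 199×2.9 = 2016.2 N·m.
So T = 2016.2 / (0.8090 × 5.5) = 453.13 N.
ΣF_x = 0: H_x = T cos 54° = 266.34 N.
ΣF_y = 0: H_y = (53.4×9.8 + 199) − T sin 54° = 722.32 − 366.59 = 355.73 N.
|H| = √(H_x² + H_y²) = √((266.34)² + (355.73)²) = 444.39 N.

|H| ≈ 444 N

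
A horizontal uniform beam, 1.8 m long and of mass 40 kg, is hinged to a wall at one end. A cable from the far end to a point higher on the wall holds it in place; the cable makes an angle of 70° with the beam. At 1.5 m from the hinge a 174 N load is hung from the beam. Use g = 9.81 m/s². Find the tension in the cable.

Take torques about the hinge: T sin 70° · 1.8 = 40×9.81×0.9 + 174×1.5 = 614.16 N·m.
So T = 614.16 / (0.9397 × 1.8) = 363.1 N.

T ≈ 363 N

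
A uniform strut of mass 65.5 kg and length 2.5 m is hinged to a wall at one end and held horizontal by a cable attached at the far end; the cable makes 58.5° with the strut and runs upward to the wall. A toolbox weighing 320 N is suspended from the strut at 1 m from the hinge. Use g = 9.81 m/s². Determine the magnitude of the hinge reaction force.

|H| ≈ 582 N

Take torques about the hinge: T sin 58.5° · 2.5 = 65.5×9.81×1.25 + 320×1 = 1123.2 N·m.
So T = 1123.2 / (0.8526 × 2.5) = 526.93 N.
ΣF_x = 0: H_x = T cos 58.5° = 275.32 N.
ΣF_y = 0: H_y = (65.5×9.81 + 320) − T sin 58.5° = 962.56 − 449.28 = 513.28 N.
|H| = √(H_x² + H_y²) = √((275.32)² + (513.28)²) = 582.45 N.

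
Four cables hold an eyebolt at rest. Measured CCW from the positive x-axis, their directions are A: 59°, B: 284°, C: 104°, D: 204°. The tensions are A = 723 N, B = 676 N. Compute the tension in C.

Resolve: ΣF_x = 723 cos 59° + 676 cos 284° + T_C cos 104° + T_D cos 204° = 0.
        ΣF_y = 723 sin 59° + 676 sin 284° + T_C sin 104° + T_D sin 204° = 0.
The known terms sum to (535.9, -36.19) N, so -0.2419 T_C − 0.9135 T_D = -535.9 and 0.9703 T_C − 0.4067 T_D = 36.19.
Solving simultaneously: T_C = 254.9 N, T_D = 519.1 N.

T_C ≈ 255 N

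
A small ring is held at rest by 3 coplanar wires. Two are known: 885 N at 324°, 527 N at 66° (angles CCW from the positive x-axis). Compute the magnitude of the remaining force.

F ≈ 931 N

Sum the known components: ΣF_x = 930.3 N, ΣF_y = -38.75 N.
For equilibrium the remaining force must supply (−ΣF_x, −ΣF_y) = (-930.3, 38.75) N.
Magnitude = √((-930.3)² + (38.75)²) = 931.1 N; direction = atan2(38.75, -930.3) = 177.6°.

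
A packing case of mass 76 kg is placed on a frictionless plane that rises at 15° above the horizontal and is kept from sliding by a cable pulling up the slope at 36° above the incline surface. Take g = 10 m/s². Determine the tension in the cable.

T ≈ 243 N

Take axes along and perpendicular to the incline. Weight components: W sin 15° = 196.7 N down-slope, W cos 15° = 734.1 N into the surface.
Along incline: T cos 36° = W sin 15° → T = 243.1 N.
Perpendicular: N = W cos 15° − T sin 36° = 591.2 N.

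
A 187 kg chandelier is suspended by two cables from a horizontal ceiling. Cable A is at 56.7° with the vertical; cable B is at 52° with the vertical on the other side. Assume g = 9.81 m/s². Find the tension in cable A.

Angles from the horizontal: cable A is 90° − 56.7° = 33.3°, cable B is 90° − 52° = 38°.
Weight W = 187 × 9.81 = 1834 N acts straight down.
Horizontal: T_A cos 33.3° = T_B cos 38°  →  T_B = 1.061 T_A.
Vertical: T_A sin 33.3° + T_B sin 38° = 1834.
Substituting the horizontal relation into the vertical equation gives 1.202 T_A = 1834, so T_A = 1526 N.

T_A ≈ 1530 N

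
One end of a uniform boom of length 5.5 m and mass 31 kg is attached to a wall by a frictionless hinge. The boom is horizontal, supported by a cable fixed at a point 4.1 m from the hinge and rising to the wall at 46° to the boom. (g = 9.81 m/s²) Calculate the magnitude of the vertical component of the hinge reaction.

|H_y| ≈ 100 N

Take torques about the hinge: T sin 46° · 4.1 = 31×9.81×2.75 = 836.3 N·m.
So T = 836.3 / (0.7193 × 4.1) = 283.56 N.
ΣF_y = 0: H_y = (31×9.81) − T sin 46° = 304.11 − 203.98 = 100.13 N.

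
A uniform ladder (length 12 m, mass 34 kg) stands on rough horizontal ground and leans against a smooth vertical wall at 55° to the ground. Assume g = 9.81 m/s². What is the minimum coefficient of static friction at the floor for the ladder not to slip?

ΣF_y = 0: N_floor = 34×9.81 = 333.54 N.
Torques about the foot: N_wall · 12 sin 55° = 34×9.81×6 cos 55° → N_wall = 116.77 N.
ΣF_x = 0: f_floor = N_wall = 116.77 N.
μ_min = f_floor / N_floor = 116.77 / 333.54 = 0.3501.

μ_min ≈ 0.350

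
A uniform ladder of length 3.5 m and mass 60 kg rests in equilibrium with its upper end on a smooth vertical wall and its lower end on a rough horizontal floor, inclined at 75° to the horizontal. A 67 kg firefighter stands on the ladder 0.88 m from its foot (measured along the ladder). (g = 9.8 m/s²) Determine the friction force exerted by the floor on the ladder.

Torques about the foot: N_wall · 3.5 sin 75° = 60×9.8×1.75 cos 75° + 67×9.8×0.88 cos 75° → N_wall = 123.01 N.
ΣF_x = 0: f_floor = N_wall = 123.01 N.

f ≈ 123 N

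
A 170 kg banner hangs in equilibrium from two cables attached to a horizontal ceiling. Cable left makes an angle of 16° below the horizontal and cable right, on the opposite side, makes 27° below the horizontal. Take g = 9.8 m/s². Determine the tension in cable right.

T_right ≈ 2350 N

Weight W = 170 × 9.8 = 1666 N acts straight down.
Horizontal: T_left cos 16° = T_right cos 27°  →  T_left = 0.9269 T_right.
Vertical: T_left sin 16° + T_right sin 27° = 1666.
Substituting the horizontal relation into the vertical equation gives 0.7095 T_right = 1666, so T_right = 2348 N.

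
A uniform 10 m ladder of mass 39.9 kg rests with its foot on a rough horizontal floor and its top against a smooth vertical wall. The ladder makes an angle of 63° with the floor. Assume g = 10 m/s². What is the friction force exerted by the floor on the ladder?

Torques about the foot: N_wall · 10 sin 63° = 39.9×10×5 cos 63° → N_wall = 101.65 N.
ΣF_x = 0: f_floor = N_wall = 101.65 N.

f ≈ 102 N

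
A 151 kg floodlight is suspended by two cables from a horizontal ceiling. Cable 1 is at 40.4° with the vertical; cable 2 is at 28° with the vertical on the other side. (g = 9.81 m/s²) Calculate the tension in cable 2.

T_2 ≈ 1030 N

Angles from the horizontal: cable 1 is 90° − 40.4° = 49.6°, cable 2 is 90° − 28° = 62°.
Weight W = 151 × 9.81 = 1481 N acts straight down.
Horizontal: T_1 cos 49.6° = T_2 cos 62°  →  T_1 = 0.7244 T_2.
Vertical: T_1 sin 49.6° + T_2 sin 62° = 1481.
Substituting the horizontal relation into the vertical equation gives 1.435 T_2 = 1481, so T_2 = 1033 N.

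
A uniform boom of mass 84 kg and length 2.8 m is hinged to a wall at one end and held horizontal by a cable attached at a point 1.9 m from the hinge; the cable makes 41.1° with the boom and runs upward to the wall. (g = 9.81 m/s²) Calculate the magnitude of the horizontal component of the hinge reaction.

Take torques about the hinge: T sin 41.1° · 1.9 = 84×9.81×1.4 = 1153.7 N·m.
So T = 1153.7 / (0.6574 × 1.9) = 923.65 N.
ΣF_x = 0: H_x = T cos 41.1° = 696.03 N.

H_x ≈ 696 N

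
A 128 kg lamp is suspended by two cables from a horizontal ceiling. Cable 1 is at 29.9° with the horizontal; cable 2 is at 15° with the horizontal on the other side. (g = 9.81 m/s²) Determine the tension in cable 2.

Weight W = 128 × 9.81 = 1256 N acts straight down.
Horizontal: T_1 cos 29.9° = T_2 cos 15°  →  T_1 = 1.114 T_2.
Vertical: T_1 sin 29.9° + T_2 sin 15° = 1256.
Substituting the horizontal relation into the vertical equation gives 0.8143 T_2 = 1256, so T_2 = 1542 N.

T_2 ≈ 1540 N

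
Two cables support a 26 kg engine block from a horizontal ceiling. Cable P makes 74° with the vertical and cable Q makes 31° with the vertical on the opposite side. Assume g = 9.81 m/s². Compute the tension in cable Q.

T_Q ≈ 254 N

Angles from the horizontal: cable P is 90° − 74° = 16°, cable Q is 90° − 31° = 59°.
Weight W = 26 × 9.81 = 255.1 N acts straight down.
Horizontal: T_P cos 16° = T_Q cos 59°  →  T_P = 0.5358 T_Q.
Vertical: T_P sin 16° + T_Q sin 59° = 255.1.
Substituting the horizontal relation into the vertical equation gives 1.005 T_Q = 255.1, so T_Q = 253.8 N.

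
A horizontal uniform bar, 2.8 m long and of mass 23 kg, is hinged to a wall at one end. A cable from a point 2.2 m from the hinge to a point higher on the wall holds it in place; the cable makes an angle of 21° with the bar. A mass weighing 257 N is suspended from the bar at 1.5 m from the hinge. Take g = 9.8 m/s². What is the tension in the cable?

Take torques about the hinge: T sin 21° · 2.2 = 23×9.8×1.4 + 257×1.5 = 701.06 N·m.
So T = 701.06 / (0.3584 × 2.2) = 889.21 N.

T ≈ 889 N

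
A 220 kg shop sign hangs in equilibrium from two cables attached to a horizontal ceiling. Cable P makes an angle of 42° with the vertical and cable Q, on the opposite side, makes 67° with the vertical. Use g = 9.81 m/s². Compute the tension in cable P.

Angles from the horizontal: cable P is 90° − 42° = 48°, cable Q is 90° − 67° = 23°.
Weight W = 220 × 9.81 = 2158 N acts straight down.
Horizontal: T_P cos 48° = T_Q cos 23°  →  T_Q = 0.7269 T_P.
Vertical: T_P sin 48° + T_Q sin 23° = 2158.
Substituting the horizontal relation into the vertical equation gives 1.027 T_P = 2158, so T_P = 2101 N.

T_P ≈ 2100 N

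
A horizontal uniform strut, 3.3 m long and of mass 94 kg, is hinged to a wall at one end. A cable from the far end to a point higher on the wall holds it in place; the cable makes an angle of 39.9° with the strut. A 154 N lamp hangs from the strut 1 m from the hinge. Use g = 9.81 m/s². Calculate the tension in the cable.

T ≈ 792 N

Take torques about the hinge: T sin 39.9° · 3.3 = 94×9.81×1.65 + 154×1 = 1675.5 N·m.
So T = 1675.5 / (0.6414 × 3.3) = 791.55 N.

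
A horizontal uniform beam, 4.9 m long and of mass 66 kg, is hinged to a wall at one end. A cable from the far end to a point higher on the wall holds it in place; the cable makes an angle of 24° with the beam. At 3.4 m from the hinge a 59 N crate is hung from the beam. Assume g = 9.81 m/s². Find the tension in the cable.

Take torques about the hinge: T sin 24° · 4.9 = 66×9.81×2.45 + 59×3.4 = 1786.9 N·m.
So T = 1786.9 / (0.4067 × 4.9) = 896.57 N.

T ≈ 897 N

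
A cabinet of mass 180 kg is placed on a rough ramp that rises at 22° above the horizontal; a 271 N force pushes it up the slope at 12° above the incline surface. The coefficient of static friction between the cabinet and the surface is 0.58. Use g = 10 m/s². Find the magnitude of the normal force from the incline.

N ≈ 1610 N

Axes along / perpendicular to the incline. W sin 22° = 674.3 N down-slope; W cos 22° = 1669 N into the surface.
Perpendicular: N = W cos 22° − P sin 12° = 1669 − 56.34 = 1613 N.
Along incline: P cos 12° + f = W sin 22° (friction acts up-slope) → f = 674.3 − 265.1 = 409.2 N.
|f| = 409.2 N ≤ μN = 935.3 N, so the cabinet is indeed static.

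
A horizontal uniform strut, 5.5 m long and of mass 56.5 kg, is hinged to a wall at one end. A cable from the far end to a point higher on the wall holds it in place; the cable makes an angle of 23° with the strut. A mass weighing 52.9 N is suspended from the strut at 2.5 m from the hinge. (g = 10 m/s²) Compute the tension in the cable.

T ≈ 785 N

Take torques about the hinge: T sin 23° · 5.5 = 56.5×10×2.75 + 52.9×2.5 = 1686 N·m.
So T = 1686 / (0.3907 × 5.5) = 784.54 N.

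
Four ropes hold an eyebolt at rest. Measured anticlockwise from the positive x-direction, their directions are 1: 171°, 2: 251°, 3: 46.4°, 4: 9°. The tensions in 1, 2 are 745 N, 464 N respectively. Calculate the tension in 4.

T_4 ≈ 692 N

Resolve: ΣF_x = 745 cos 171° + 464 cos 251° + T_3 cos 46.4° + T_4 cos 9° = 0.
        ΣF_y = 745 sin 171° + 464 sin 251° + T_3 sin 46.4° + T_4 sin 9° = 0.
The known terms sum to (-886.9, -322.2) N, so 0.6896 T_3 + 0.9877 T_4 = 886.9 and 0.7242 T_3 + 0.1564 T_4 = 322.2.
Solving simultaneously: T_3 = 295.5 N, T_4 = 691.6 N.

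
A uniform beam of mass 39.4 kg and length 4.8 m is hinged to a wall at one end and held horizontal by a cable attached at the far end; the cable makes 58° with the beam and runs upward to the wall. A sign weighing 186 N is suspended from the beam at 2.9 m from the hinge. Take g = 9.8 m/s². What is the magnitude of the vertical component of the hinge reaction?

Take torques about the hinge: T sin 58° · 4.8 = 39.4×9.8×2.4 + 186×2.9 = 1466.1 N·m.
So T = 1466.1 / (0.8480 × 4.8) = 360.16 N.
ΣF_y = 0: H_y = (39.4×9.8 + 186) − T sin 58° = 572.12 − 305.44 = 266.69 N.

|H_y| ≈ 267 N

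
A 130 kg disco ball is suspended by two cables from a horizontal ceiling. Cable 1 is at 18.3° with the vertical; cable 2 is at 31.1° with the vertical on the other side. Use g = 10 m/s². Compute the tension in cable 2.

T_2 ≈ 538 N

Angles from the horizontal: cable 1 is 90° − 18.3° = 71.7°, cable 2 is 90° − 31.1° = 58.9°.
Weight W = 130 × 10 = 1300 N acts straight down.
Horizontal: T_1 cos 71.7° = T_2 cos 58.9°  →  T_1 = 1.645 T_2.
Vertical: T_1 sin 71.7° + T_2 sin 58.9° = 1300.
Substituting the horizontal relation into the vertical equation gives 2.418 T_2 = 1300, so T_2 = 537.6 N.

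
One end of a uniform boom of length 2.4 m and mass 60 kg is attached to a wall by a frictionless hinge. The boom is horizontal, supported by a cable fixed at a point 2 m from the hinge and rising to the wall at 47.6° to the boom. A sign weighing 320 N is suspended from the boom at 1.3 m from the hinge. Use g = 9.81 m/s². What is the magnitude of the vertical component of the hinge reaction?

|H_y| ≈ 347 N

Take torques about the hinge: T sin 47.6° · 2 = 60×9.81×1.2 + 320×1.3 = 1122.3 N·m.
So T = 1122.3 / (0.7385 × 2) = 759.91 N.
ΣF_y = 0: H_y = (60×9.81 + 320) − T sin 47.6° = 908.6 − 561.16 = 347.44 N.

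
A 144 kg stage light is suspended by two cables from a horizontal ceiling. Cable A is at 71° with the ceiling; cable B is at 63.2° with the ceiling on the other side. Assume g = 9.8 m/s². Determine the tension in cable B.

T_B ≈ 641 N

Weight W = 144 × 9.8 = 1411 N acts straight down.
Horizontal: T_A cos 71° = T_B cos 63.2°  →  T_A = 1.385 T_B.
Vertical: T_A sin 71° + T_B sin 63.2° = 1411.
Substituting the horizontal relation into the vertical equation gives 2.202 T_B = 1411, so T_B = 640.9 N.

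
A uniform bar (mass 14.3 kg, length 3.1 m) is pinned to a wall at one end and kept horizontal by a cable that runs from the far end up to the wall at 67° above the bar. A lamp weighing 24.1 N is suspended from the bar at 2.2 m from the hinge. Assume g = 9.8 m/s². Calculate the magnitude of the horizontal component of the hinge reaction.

H_x ≈ 37 N

Take torques about the hinge: T sin 67° · 3.1 = 14.3×9.8×1.55 + 24.1×2.2 = 270.24 N·m.
So T = 270.24 / (0.9205 × 3.1) = 94.702 N.
ΣF_x = 0: H_x = T cos 67° = 37.003 N.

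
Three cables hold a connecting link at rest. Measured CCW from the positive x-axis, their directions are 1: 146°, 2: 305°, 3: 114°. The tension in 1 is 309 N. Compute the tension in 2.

T_2 ≈ 858 N

Resolve: ΣF_x = 309 cos 146° + T_2 cos 305° + T_3 cos 114° = 0.
        ΣF_y = 309 sin 146° + T_2 sin 305° + T_3 sin 114° = 0.
The known terms sum to (-256.2, 172.8) N, so 0.5736 T_2 − 0.4067 T_3 = 256.2 and -0.8192 T_2 + 0.9135 T_3 = -172.8.
Solving simultaneously: T_2 = 858.2 N, T_3 = 580.3 N.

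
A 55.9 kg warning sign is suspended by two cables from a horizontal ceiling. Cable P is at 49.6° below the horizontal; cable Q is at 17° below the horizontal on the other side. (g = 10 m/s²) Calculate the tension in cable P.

T_P ≈ 582 N

Weight W = 55.9 × 10 = 559 N acts straight down.
Horizontal: T_P cos 49.6° = T_Q cos 17°  →  T_Q = 0.6777 T_P.
Vertical: T_P sin 49.6° + T_Q sin 17° = 559.
Substituting the horizontal relation into the vertical equation gives 0.9597 T_P = 559, so T_P = 582.5 N.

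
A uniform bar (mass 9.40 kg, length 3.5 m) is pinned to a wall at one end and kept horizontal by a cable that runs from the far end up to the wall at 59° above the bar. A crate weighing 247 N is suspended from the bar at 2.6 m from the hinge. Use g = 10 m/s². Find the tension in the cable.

T ≈ 269 N

Take torques about the hinge: T sin 59° · 3.5 = 9.40×10×1.75 + 247×2.6 = 806.7 N·m.
So T = 806.7 / (0.8572 × 3.5) = 268.89 N.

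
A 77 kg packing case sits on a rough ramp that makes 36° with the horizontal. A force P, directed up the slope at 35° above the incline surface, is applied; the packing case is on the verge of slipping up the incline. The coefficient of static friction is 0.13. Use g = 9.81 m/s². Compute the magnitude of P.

P ≈ 586 N

On the verge of sliding up the incline, friction equals μN and acts down the slope.
Perpendicular: N + P sin 35° = W cos 36° = 611.1 N.
Along incline: P cos 35° = W sin 36° + μN  with W sin 36° = 444 N.
Solving the pair for P and N: P = 585.7 N, N = 275.2 N (and f = μN = 35.77 N).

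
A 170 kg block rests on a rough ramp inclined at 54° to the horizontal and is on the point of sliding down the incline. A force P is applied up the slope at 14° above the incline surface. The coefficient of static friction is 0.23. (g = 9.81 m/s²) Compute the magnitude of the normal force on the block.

N ≈ 683 N

On the verge of sliding down the incline, friction equals μN and acts up the slope.
Perpendicular: N + P sin 14° = W cos 54° = 980.2 N.
Along incline: P cos 14° + μN = W sin 54° with W sin 54° = 1349 N.
Solving the pair for P and N: P = 1229 N, N = 683 N (and f = μN = 157.1 N).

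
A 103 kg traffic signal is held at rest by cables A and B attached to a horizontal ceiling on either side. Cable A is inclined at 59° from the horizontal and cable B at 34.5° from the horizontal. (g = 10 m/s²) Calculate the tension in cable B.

T_B ≈ 531 N

Weight W = 103 × 10 = 1030 N acts straight down.
Horizontal: T_A cos 59° = T_B cos 34.5°  →  T_A = 1.6 T_B.
Vertical: T_A sin 59° + T_B sin 34.5° = 1030.
Substituting the horizontal relation into the vertical equation gives 1.938 T_B = 1030, so T_B = 531.5 N.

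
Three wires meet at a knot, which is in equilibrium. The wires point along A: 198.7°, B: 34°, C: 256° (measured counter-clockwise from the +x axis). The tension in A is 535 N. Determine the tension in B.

Resolve: ΣF_x = 535 cos 198.7° + T_B cos 34° + T_C cos 256° = 0.
        ΣF_y = 535 sin 198.7° + T_B sin 34° + T_C sin 256° = 0.
The known terms sum to (-506.8, -171.5) N, so 0.8290 T_B − 0.2419 T_C = 506.8 and 0.5592 T_B − 0.9703 T_C = 171.5.
Solving simultaneously: T_B = 672.8 N, T_C = 211 N.

T_B ≈ 673 N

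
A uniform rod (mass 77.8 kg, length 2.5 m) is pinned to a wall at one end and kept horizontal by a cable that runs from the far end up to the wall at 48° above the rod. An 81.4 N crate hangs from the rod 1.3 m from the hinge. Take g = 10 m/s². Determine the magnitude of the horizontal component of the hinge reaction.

H_x ≈ 388 N

Take torques about the hinge: T sin 48° · 2.5 = 77.8×10×1.25 + 81.4×1.3 = 1078.3 N·m.
So T = 1078.3 / (0.7431 × 2.5) = 580.41 N.
ΣF_x = 0: H_x = T cos 48° = 388.37 N.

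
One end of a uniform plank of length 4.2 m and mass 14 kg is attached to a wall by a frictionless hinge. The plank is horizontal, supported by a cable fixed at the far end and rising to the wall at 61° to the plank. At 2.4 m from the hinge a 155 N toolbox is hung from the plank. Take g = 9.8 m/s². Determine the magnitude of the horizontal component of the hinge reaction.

Take torques about the hinge: T sin 61° · 4.2 = 14×9.8×2.1 + 155×2.4 = 660.12 N·m.
So T = 660.12 / (0.8746 × 4.2) = 179.7 N.
ΣF_x = 0: H_x = T cos 61° = 87.122 N.

H_x ≈ 87.1 N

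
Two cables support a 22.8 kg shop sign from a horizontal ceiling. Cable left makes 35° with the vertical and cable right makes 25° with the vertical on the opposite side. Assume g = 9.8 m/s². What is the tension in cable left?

Angles from the horizontal: cable left is 90° − 35° = 55°, cable right is 90° − 25° = 65°.
Weight W = 22.8 × 9.8 = 223.4 N acts straight down.
Horizontal: T_left cos 55° = T_right cos 65°  →  T_right = 1.357 T_left.
Vertical: T_left sin 55° + T_right sin 65° = 223.4.
Substituting the horizontal relation into the vertical equation gives 2.049 T_left = 223.4, so T_left = 109 N.

T_left ≈ 109 N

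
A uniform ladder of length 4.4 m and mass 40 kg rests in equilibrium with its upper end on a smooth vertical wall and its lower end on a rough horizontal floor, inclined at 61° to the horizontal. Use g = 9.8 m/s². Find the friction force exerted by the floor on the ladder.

Torques about the foot: N_wall · 4.4 sin 61° = 40×9.8×2.2 cos 61° → N_wall = 108.64 N.
ΣF_x = 0: f_floor = N_wall = 108.64 N.

f ≈ 109 N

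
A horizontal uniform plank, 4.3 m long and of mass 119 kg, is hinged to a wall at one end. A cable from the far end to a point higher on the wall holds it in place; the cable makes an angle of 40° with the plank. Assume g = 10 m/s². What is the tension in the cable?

Take torques about the hinge: T sin 40° · 4.3 = 119×10×2.15 = 2558.5 N·m.
So T = 2558.5 / (0.6428 × 4.3) = 925.66 N.

T ≈ 926 N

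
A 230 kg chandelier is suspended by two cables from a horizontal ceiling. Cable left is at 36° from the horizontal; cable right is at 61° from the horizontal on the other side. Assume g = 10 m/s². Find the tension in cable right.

Weight W = 230 × 10 = 2300 N acts straight down.
Horizontal: T_left cos 36° = T_right cos 61°  →  T_left = 0.5993 T_right.
Vertical: T_left sin 36° + T_right sin 61° = 2300.
Substituting the horizontal relation into the vertical equation gives 1.227 T_right = 2300, so T_right = 1875 N.

T_right ≈ 1870 N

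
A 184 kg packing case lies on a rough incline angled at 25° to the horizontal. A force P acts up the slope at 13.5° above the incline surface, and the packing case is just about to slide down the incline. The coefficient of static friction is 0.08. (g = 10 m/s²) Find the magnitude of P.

On the verge of sliding down the incline, friction equals μN and acts up the slope.
Perpendicular: N + P sin 13.5° = W cos 25° = 1668 N.
Along incline: P cos 13.5° + μN = W sin 25° with W sin 25° = 777.6 N.
Solving the pair for P and N: P = 675.5 N, N = 1510 N (and f = μN = 120.8 N).

P ≈ 675 N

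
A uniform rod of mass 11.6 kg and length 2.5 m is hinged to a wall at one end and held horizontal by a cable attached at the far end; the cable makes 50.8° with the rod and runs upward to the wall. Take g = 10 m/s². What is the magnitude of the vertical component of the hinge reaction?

Take torques about the hinge: T sin 50.8° · 2.5 = 11.6×10×1.25 = 145 N·m.
So T = 145 / (0.7749 × 2.5) = 74.844 N.
ΣF_y = 0: H_y = (11.6×10) − T sin 50.8° = 116 − 58 = 58 N.

|H_y| ≈ 58 N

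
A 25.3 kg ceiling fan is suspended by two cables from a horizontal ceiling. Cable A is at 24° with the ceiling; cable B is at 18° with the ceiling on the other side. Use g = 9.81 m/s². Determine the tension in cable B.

Weight W = 25.3 × 9.81 = 248.2 N acts straight down.
Horizontal: T_A cos 24° = T_B cos 18°  →  T_A = 1.041 T_B.
Vertical: T_A sin 24° + T_B sin 18° = 248.2.
Substituting the horizontal relation into the vertical equation gives 0.7325 T_B = 248.2, so T_B = 338.9 N.

T_B ≈ 339 N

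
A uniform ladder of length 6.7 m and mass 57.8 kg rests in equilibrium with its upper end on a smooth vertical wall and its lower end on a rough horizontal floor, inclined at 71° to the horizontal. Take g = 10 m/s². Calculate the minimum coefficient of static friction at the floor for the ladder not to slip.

μ_min ≈ 0.172

ΣF_y = 0: N_floor = 57.8×10 = 578 N.
Torques about the foot: N_wall · 6.7 sin 71° = 57.8×10×3.35 cos 71° → N_wall = 99.511 N.
ΣF_x = 0: f_floor = N_wall = 99.511 N.
μ_min = f_floor / N_floor = 99.511 / 578 = 0.1722.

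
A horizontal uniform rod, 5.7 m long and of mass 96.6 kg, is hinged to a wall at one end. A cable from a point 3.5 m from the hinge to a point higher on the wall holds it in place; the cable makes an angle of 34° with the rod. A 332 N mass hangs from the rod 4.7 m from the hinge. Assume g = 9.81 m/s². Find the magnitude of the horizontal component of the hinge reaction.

H_x ≈ 1800 N

Take torques about the hinge: T sin 34° · 3.5 = 96.6×9.81×2.85 + 332×4.7 = 4261.2 N·m.
So T = 4261.2 / (0.5592 × 3.5) = 2177.2 N.
ΣF_x = 0: H_x = T cos 34° = 1805 N.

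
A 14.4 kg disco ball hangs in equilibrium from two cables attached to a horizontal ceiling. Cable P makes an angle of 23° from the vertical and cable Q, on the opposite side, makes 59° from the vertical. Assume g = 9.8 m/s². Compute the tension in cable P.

T_P ≈ 122 N

Angles from the horizontal: cable P is 90° − 23° = 67°, cable Q is 90° − 59° = 31°.
Weight W = 14.4 × 9.8 = 141.1 N acts straight down.
Horizontal: T_P cos 67° = T_Q cos 31°  →  T_Q = 0.4558 T_P.
Vertical: T_P sin 67° + T_Q sin 31° = 141.1.
Substituting the horizontal relation into the vertical equation gives 1.155 T_P = 141.1, so T_P = 122.2 N.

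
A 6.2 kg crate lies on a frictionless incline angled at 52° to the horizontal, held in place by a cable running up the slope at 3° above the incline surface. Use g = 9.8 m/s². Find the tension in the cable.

Take axes along and perpendicular to the incline. Weight components: W sin 52° = 47.88 N down-slope, W cos 52° = 37.41 N into the surface.
Along incline: T cos 3° = W sin 52° → T = 47.95 N.
Perpendicular: N = W cos 52° − T sin 3° = 34.9 N.

T ≈ 47.9 N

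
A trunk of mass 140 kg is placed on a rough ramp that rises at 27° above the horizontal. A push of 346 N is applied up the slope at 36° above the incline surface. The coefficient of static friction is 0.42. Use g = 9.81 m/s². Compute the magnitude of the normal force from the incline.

Axes along / perpendicular to the incline. W sin 27° = 623.5 N down-slope; W cos 27° = 1224 N into the surface.
Perpendicular: N = W cos 27° − P sin 36° = 1224 − 203.4 = 1020 N.
Along incline: P cos 36° + f = W sin 27° (friction acts up-slope) → f = 623.5 − 279.9 = 343.6 N.
|f| = 343.6 N ≤ μN = 428.5 N, so the trunk is indeed static.

N ≈ 1020 N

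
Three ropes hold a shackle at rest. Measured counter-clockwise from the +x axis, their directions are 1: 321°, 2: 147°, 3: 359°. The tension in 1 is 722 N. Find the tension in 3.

T_3 ≈ 142 N

Resolve: ΣF_x = 722 cos 321° + T_2 cos 147° + T_3 cos 359° = 0.
        ΣF_y = 722 sin 321° + T_2 sin 147° + T_3 sin 359° = 0.
The known terms sum to (561.1, -454.4) N, so -0.8387 T_2 + 0.9998 T_3 = -561.1 and 0.5446 T_2 − 0.0175 T_3 = 454.4.
Solving simultaneously: T_2 = 838.8 N, T_3 = 142.4 N.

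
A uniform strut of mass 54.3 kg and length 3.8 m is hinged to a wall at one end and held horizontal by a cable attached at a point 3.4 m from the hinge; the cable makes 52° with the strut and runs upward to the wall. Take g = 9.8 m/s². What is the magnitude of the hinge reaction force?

|H| ≈ 330 N

Take torques about the hinge: T sin 52° · 3.4 = 54.3×9.8×1.9 = 1011.1 N·m.
So T = 1011.1 / (0.7880 × 3.4) = 377.37 N.
ΣF_x = 0: H_x = T cos 52° = 232.33 N.
ΣF_y = 0: H_y = (54.3×9.8) − T sin 52° = 532.14 − 297.37 = 234.77 N.
|H| = √(H_x² + H_y²) = √((232.33)² + (234.77)²) = 330.29 N.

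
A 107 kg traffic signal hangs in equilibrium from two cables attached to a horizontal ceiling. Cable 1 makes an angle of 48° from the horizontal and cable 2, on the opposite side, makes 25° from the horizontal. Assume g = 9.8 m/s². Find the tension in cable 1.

Weight W = 107 × 9.8 = 1049 N acts straight down.
Horizontal: T_1 cos 48° = T_2 cos 25°  →  T_2 = 0.7383 T_1.
Vertical: T_1 sin 48° + T_2 sin 25° = 1049.
Substituting the horizontal relation into the vertical equation gives 1.055 T_1 = 1049, so T_1 = 993.8 N.

T_1 ≈ 994 N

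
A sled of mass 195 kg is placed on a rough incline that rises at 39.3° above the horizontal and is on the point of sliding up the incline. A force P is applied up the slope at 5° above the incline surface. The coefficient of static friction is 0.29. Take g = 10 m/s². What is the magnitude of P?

P ≈ 1640 N

On the verge of sliding up the incline, friction equals μN and acts down the slope.
Perpendicular: N + P sin 5° = W cos 39.3° = 1509 N.
Along incline: P cos 5° = W sin 39.3° + μN  with W sin 39.3° = 1235 N.
Solving the pair for P and N: P = 1638 N, N = 1366 N (and f = μN = 396.2 N).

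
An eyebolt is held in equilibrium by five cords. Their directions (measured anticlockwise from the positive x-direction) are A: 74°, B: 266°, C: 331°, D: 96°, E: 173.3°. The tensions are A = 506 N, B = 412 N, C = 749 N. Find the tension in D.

T_D ≈ 201 N

Resolve: ΣF_x = 506 cos 74° + 412 cos 266° + 749 cos 331° + T_D cos 96° + T_E cos 173.3° = 0.
        ΣF_y = 506 sin 74° + 412 sin 266° + 749 sin 331° + T_D sin 96° + T_E sin 173.3° = 0.
The known terms sum to (765.8, -287.7) N, so -0.1045 T_D − 0.9932 T_E = -765.8 and 0.9945 T_D + 0.1167 T_E = 287.7.
Solving simultaneously: T_D = 201.3 N, T_E = 749.9 N.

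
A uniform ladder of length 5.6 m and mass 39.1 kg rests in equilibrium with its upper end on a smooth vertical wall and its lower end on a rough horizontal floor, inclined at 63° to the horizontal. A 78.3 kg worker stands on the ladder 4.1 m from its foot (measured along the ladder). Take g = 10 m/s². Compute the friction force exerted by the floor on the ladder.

Torques about the foot: N_wall · 5.6 sin 63° = 39.1×10×2.8 cos 63° + 78.3×10×4.1 cos 63° → N_wall = 391.71 N.
ΣF_x = 0: f_floor = N_wall = 391.71 N.

f ≈ 392 N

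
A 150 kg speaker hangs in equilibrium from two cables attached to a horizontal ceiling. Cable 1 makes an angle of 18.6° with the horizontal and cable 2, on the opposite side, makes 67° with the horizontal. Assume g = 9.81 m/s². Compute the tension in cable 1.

Weight W = 150 × 9.81 = 1472 N acts straight down.
Horizontal: T_1 cos 18.6° = T_2 cos 67°  →  T_2 = 2.426 T_1.
Vertical: T_1 sin 18.6° + T_2 sin 67° = 1472.
Substituting the horizontal relation into the vertical equation gives 2.552 T_1 = 1472, so T_1 = 576.7 N.

T_1 ≈ 577 N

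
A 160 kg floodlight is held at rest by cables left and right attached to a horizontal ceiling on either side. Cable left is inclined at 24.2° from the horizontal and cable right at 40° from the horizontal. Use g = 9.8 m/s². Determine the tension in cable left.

Weight W = 160 × 9.8 = 1568 N acts straight down.
Horizontal: T_left cos 24.2° = T_right cos 40°  →  T_right = 1.191 T_left.
Vertical: T_left sin 24.2° + T_right sin 40° = 1568.
Substituting the horizontal relation into the vertical equation gives 1.175 T_left = 1568, so T_left = 1334 N.

T_left ≈ 1330 N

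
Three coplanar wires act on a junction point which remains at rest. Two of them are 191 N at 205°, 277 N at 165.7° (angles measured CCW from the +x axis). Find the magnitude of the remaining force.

F ≈ 442 N

Sum the known components: ΣF_x = -441.5 N, ΣF_y = -12.3 N.
For equilibrium the remaining force must supply (−ΣF_x, −ΣF_y) = (441.5, 12.3) N.
Magnitude = √((441.5)² + (12.3)²) = 441.7 N; direction = atan2(12.3, 441.5) = 1.6°.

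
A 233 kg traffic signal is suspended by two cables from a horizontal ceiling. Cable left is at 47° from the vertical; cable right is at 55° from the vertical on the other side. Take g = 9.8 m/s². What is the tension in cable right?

Angles from the horizontal: cable left is 90° − 47° = 43°, cable right is 90° − 55° = 35°.
Weight W = 233 × 9.8 = 2283 N acts straight down.
Horizontal: T_left cos 43° = T_right cos 35°  →  T_left = 1.12 T_right.
Vertical: T_left sin 43° + T_right sin 35° = 2283.
Substituting the horizontal relation into the vertical equation gives 1.337 T_right = 2283, so T_right = 1707 N.

T_right ≈ 1710 N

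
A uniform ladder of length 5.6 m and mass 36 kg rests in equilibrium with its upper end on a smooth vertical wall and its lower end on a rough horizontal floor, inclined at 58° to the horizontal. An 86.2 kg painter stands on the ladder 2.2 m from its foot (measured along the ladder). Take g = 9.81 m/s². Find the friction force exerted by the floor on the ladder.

Torques about the foot: N_wall · 5.6 sin 58° = 36×9.81×2.8 cos 58° + 86.2×9.81×2.2 cos 58° → N_wall = 317.93 N.
ΣF_x = 0: f_floor = N_wall = 317.93 N.

f ≈ 318 N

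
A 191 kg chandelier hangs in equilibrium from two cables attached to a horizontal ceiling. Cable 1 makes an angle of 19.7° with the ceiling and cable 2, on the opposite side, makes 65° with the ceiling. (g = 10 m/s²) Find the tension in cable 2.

T_2 ≈ 1810 N

Weight W = 191 × 10 = 1910 N acts straight down.
Horizontal: T_1 cos 19.7° = T_2 cos 65°  →  T_1 = 0.4489 T_2.
Vertical: T_1 sin 19.7° + T_2 sin 65° = 1910.
Substituting the horizontal relation into the vertical equation gives 1.058 T_2 = 1910, so T_2 = 1806 N.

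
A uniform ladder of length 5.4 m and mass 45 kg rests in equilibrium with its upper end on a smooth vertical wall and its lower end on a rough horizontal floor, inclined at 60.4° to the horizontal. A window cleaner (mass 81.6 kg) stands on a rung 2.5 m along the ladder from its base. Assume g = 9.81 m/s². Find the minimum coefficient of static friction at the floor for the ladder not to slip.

ΣF_y = 0: N_floor = 45×9.81 + 81.6×9.81 = 1241.9 N.
Torques about the foot: N_wall · 5.4 sin 60.4° = 45×9.81×2.7 cos 60.4° + 81.6×9.81×2.5 cos 60.4° → N_wall = 335.92 N.
ΣF_x = 0: f_floor = N_wall = 335.92 N.
μ_min = f_floor / N_floor = 335.92 / 1241.9 = 0.2705.

μ_min ≈ 0.270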